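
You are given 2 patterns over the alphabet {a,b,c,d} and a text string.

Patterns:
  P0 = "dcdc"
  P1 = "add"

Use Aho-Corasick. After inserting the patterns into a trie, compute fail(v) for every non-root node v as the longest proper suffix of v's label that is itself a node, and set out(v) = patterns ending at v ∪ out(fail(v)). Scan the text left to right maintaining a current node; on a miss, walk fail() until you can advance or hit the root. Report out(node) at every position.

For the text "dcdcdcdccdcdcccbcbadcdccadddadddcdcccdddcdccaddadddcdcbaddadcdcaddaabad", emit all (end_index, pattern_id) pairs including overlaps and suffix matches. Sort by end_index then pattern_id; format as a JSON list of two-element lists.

Build automaton:
Trie nodes:
  0='ε' goto a→5 d→1
  1='d' goto c→2
  2='dc' goto d→3
  3='dcd' goto c→4
  4='dcdc' goto ·  ←P0
  5='a' goto d→6
  6='ad' goto d→7
  7='add' goto ·  ←P1

BFS fail/out derivation:
  fail(1) 'd': from fail(0)=0 chase 'd': 0 ⇒ 0;  out=∅∪out(0)=∅
  fail(5) 'a': from fail(0)=0 chase 'a': 0 ⇒ 0;  out=∅∪out(0)=∅
  fail(2) 'dc': from fail(1)=0 chase 'c': 0 ⇒ 0;  out=∅∪out(0)=∅
  fail(6) 'ad': from fail(5)=0 chase 'd': 0 ⇒ 1;  out=∅∪out(1)=∅
  fail(3) 'dcd': from fail(2)=0 chase 'd': 0 ⇒ 1;  out=∅∪out(1)=∅
  fail(7) 'add': from fail(6)=1 chase 'd': 1→0 ⇒ 1;  out={1}∪out(1)={1}
  fail(4) 'dcdc': from fail(3)=1 chase 'c': 1 ⇒ 2;  out={0}∪out(2)={0}

Scan:
[0] read 'd'  n0⇒n1
[1] read 'c'  n1⇒n2
[2] read 'd'  n2⇒n3
[3] read 'c'  n3⇒n4  ** P0@[0:3]
[4] read 'd'  n4⇒n3 (via fail)
[5] read 'c'  n3⇒n4  ** P0@[2:5]
[6] read 'd'  n4⇒n3 (via fail)
[7] read 'c'  n3⇒n4  ** P0@[4:7]
[8] read 'c'  n4⇒n0 (via fail)
[9] read 'd'  n0⇒n1
[10] read 'c'  n1⇒n2
[11] read 'd'  n2⇒n3
[12] read 'c'  n3⇒n4  ** P0@[9:12]
[13] read 'c'  n4⇒n0 (via fail)
[14] read 'c'  n0⇒n0
[15] read 'b'  n0⇒n0
[16] read 'c'  n0⇒n0
[17] read 'b'  n0⇒n0
[18] read 'a'  n0⇒n5
[19] read 'd'  n5⇒n6
[20] read 'c'  n6⇒n2 (via fail)
[21] read 'd'  n2⇒n3
[22] read 'c'  n3⇒n4  ** P0@[19:22]
[23] read 'c'  n4⇒n0 (via fail)
[24] read 'a'  n0⇒n5
[25] read 'd'  n5⇒n6
[26] read 'd'  n6⇒n7  ** P1@[24:26]
[27] read 'd'  n7⇒n1 (via fail)
[28] read 'a'  n1⇒n5 (via fail)
[29] read 'd'  n5⇒n6
[30] read 'd'  n6⇒n7  ** P1@[28:30]
[31] read 'd'  n7⇒n1 (via fail)
[32] read 'c'  n1⇒n2
[33] read 'd'  n2⇒n3
[34] read 'c'  n3⇒n4  ** P0@[31:34]
[35] read 'c'  n4⇒n0 (via fail)
[36] read 'c'  n0⇒n0
[37] read 'd'  n0⇒n1
[38] read 'd'  n1⇒n1 (via fail)
[39] read 'd'  n1⇒n1 (via fail)
[40] read 'c'  n1⇒n2
[41] read 'd'  n2⇒n3
[42] read 'c'  n3⇒n4  ** P0@[39:42]
[43] read 'c'  n4⇒n0 (via fail)
[44] read 'a'  n0⇒n5
[45] read 'd'  n5⇒n6
[46] read 'd'  n6⇒n7  ** P1@[44:46]
[47] read 'a'  n7⇒n5 (via fail)
[48] read 'd'  n5⇒n6
[49] read 'd'  n6⇒n7  ** P1@[47:49]
[50] read 'd'  n7⇒n1 (via fail)
[51] read 'c'  n1⇒n2
[52] read 'd'  n2⇒n3
[53] read 'c'  n3⇒n4  ** P0@[50:53]
[54] read 'b'  n4⇒n0 (via fail)
[55] read 'a'  n0⇒n5
[56] read 'd'  n5⇒n6
[57] read 'd'  n6⇒n7  ** P1@[55:57]
[58] read 'a'  n7⇒n5 (via fail)
[59] read 'd'  n5⇒n6
[60] read 'c'  n6⇒n2 (via fail)
[61] read 'd'  n2⇒n3
[62] read 'c'  n3⇒n4  ** P0@[59:62]
[63] read 'a'  n4⇒n5 (via fail)
[64] read 'd'  n5⇒n6
[65] read 'd'  n6⇒n7  ** P1@[63:65]
[66] read 'a'  n7⇒n5 (via fail)
[67] read 'a'  n5⇒n5 (via fail)
[68] read 'b'  n5⇒n0 (via fail)
[69] read 'a'  n0⇒n5
[70] read 'd'  n5⇒n6

All matches (sorted): [[3,0],[5,0],[7,0],[12,0],[22,0],[26,1],[30,1],[34,0],[42,0],[46,1],[49,1],[53,0],[57,1],[62,0],[65,1]]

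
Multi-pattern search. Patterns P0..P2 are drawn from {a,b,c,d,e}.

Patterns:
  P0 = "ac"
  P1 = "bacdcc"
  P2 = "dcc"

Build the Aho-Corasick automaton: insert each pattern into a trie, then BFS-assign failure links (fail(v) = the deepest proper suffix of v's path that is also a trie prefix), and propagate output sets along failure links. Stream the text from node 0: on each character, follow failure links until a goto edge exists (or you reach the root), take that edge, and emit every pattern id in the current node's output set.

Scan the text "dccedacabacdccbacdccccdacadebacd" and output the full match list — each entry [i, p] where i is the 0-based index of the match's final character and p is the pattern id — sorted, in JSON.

Construct AC machine:
Trie nodes:
  0='ε' goto a→1 b→3 d→9
  1='a' goto c→2
  2='ac' goto ·  ←P0
  3='b' goto a→4
  4='ba' goto c→5
  5='bac' goto d→6
  6='bacd' goto c→7
  7='bacdc' goto c→8
  8='bacdcc' goto ·  ←P1
  9='d' goto c→10
  10='dc' goto c→11
  11='dcc' goto ·  ←P2

Failure links (BFS by depth):
  fail(1) 'a': from fail(0)=0 chase 'a': 0 ⇒ 0;  out=∅∪out(0)=∅
  fail(3) 'b': from fail(0)=0 chase 'b': 0 ⇒ 0;  out=∅∪out(0)=∅
  fail(9) 'd': from fail(0)=0 chase 'd': 0 ⇒ 0;  out=∅∪out(0)=∅
  fail(2) 'ac': from fail(1)=0 chase 'c': 0 ⇒ 0;  out={0}∪out(0)={0}
  fail(4) 'ba': from fail(3)=0 chase 'a': 0 ⇒ 1;  out=∅∪out(1)=∅
  fail(10) 'dc': from fail(9)=0 chase 'c': 0 ⇒ 0;  out=∅∪out(0)=∅
  fail(5) 'bac': from fail(4)=1 chase 'c': 1 ⇒ 2;  out=∅∪out(2)={0}
  fail(11) 'dcc': from fail(10)=0 chase 'c': 0 ⇒ 0;  out={2}∪out(0)={2}
  fail(6) 'bacd': from fail(5)=2 chase 'd': 2→0 ⇒ 9;  out=∅∪out(9)=∅
  fail(7) 'bacdc': from fail(6)=9 chase 'c': 9 ⇒ 10;  out=∅∪out(10)=∅
  fail(8) 'bacdcc': from fail(7)=10 chase 'c': 10 ⇒ 11;  out={1}∪out(11)={1,2}

Scan:
pos 0 'd': at 9
pos 1 'c': at 10
pos 2 'c': at 11  emit P2@[0:2]
pos 3 'e': at 0 (via fail)
pos 4 'd': at 9
pos 5 'a': at 1 (via fail)
pos 6 'c': at 2  emit P0@[5:6]
pos 7 'a': at 1 (via fail)
pos 8 'b': at 3 (via fail)
pos 9 'a': at 4
pos 10 'c': at 5  emit P0@[9:10]
pos 11 'd': at 6
pos 12 'c': at 7
pos 13 'c': at 8  emit P1@[8:13],P2@[11:13]
pos 14 'b': at 3 (via fail)
pos 15 'a': at 4
pos 16 'c': at 5  emit P0@[15:16]
pos 17 'd': at 6
pos 18 'c': at 7
pos 19 'c': at 8  emit P1@[14:19],P2@[17:19]
pos 20 'c': at 0 (via fail)
pos 21 'c': at 0
pos 22 'd': at 9
pos 23 'a': at 1 (via fail)
pos 24 'c': at 2  emit P0@[23:24]
pos 25 'a': at 1 (via fail)
pos 26 'd': at 9 (via fail)
pos 27 'e': at 0 (via fail)
pos 28 'b': at 3
pos 29 'a': at 4
pos 30 'c': at 5  emit P0@[29:30]
pos 31 'd': at 6

Matches: [[2,2],[6,0],[10,0],[13,1],[13,2],[16,0],[19,1],[19,2],[24,0],[30,0]]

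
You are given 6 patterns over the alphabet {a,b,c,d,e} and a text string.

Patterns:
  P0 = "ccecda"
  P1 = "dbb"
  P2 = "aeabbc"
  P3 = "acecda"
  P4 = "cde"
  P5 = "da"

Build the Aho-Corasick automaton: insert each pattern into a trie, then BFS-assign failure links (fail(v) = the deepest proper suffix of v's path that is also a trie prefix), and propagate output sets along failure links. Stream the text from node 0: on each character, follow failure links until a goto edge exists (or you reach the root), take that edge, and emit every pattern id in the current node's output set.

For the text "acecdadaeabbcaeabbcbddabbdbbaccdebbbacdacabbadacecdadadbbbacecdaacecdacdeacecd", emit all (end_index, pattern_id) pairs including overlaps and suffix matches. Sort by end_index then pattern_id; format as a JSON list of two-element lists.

Build:
Trie nodes:
  0='ε' goto a→10 c→1 d→7
  1='c' goto c→2 d→21
  2='cc' goto e→3
  3='cce' goto c→4
  4='ccec' goto d→5
  5='ccecd' goto a→6
  6='ccecda' goto ·  ←P0
  7='d' goto a→23 b→8
  8='db' goto b→9
  9='dbb' goto ·  ←P1
  10='a' goto c→16 e→11
  11='ae' goto a→12
  12='aea' goto b→13
  13='aeab' goto b→14
  14='aeabb' goto c→15
  15='aeabbc' goto ·  ←P2
  16='ac' goto e→17
  17='ace' goto c→18
  18='acec' goto d→19
  19='acecd' goto a→20
  20='acecda' goto ·  ←P3
  21='cd' goto e→22
  22='cde' goto ·  ←P4
  23='da' goto ·  ←P5

Failure links (BFS by depth):
  n1('c'): parent n0 fail=0; on 'c' 0 → fail=0;  out ∅∪∅=∅
  n7('d'): parent n0 fail=0; on 'd' 0 → fail=0;  out ∅∪∅=∅
  n10('a'): parent n0 fail=0; on 'a' 0 → fail=0;  out ∅∪∅=∅
  n2('cc'): parent n1 fail=0; on 'c' 0 → fail=1;  out ∅∪∅=∅
  n8('db'): parent n7 fail=0; on 'b' 0 → fail=0;  out ∅∪∅=∅
  n11('ae'): parent n10 fail=0; on 'e' 0 → fail=0;  out ∅∪∅=∅
  n16('ac'): parent n10 fail=0; on 'c' 0 → fail=1;  out ∅∪∅=∅
  n21('cd'): parent n1 fail=0; on 'd' 0 → fail=7;  out ∅∪∅=∅
  n23('da'): parent n7 fail=0; on 'a' 0 → fail=10;  out {5}∪∅={5}
  n3('cce'): parent n2 fail=1; on 'e' 1→0 → fail=0;  out ∅∪∅=∅
  n9('dbb'): parent n8 fail=0; on 'b' 0 → fail=0;  out {1}∪∅={1}
  n12('aea'): parent n11 fail=0; on 'a' 0 → fail=10;  out ∅∪∅=∅
  n17('ace'): parent n16 fail=1; on 'e' 1→0 → fail=0;  out ∅∪∅=∅
  n22('cde'): parent n21 fail=7; on 'e' 7→0 → fail=0;  out {4}∪∅={4}
  n4('ccec'): parent n3 fail=0; on 'c' 0 → fail=1;  out ∅∪∅=∅
  n13('aeab'): parent n12 fail=10; on 'b' 10→0 → fail=0;  out ∅∪∅=∅
  n18('acec'): parent n17 fail=0; on 'c' 0 → fail=1;  out ∅∪∅=∅
  n5('ccecd'): parent n4 fail=1; on 'd' 1 → fail=21;  out ∅∪∅=∅
  n14('aeabb'): parent n13 fail=0; on 'b' 0 → fail=0;  out ∅∪∅=∅
  n19('acecd'): parent n18 fail=1; on 'd' 1 → fail=21;  out ∅∪∅=∅
  n6('ccecda'): parent n5 fail=21; on 'a' 21→7 → fail=23;  out {0}∪{5}={0,5}
  n15('aeabbc'): parent n14 fail=0; on 'c' 0 → fail=1;  out {2}∪∅={2}
  n20('acecda'): parent n19 fail=21; on 'a' 21→7 → fail=23;  out {3}∪{5}={3,5}

Scan:
[0] read 'a'  n0⇒n10
[1] read 'c'  n10⇒n16
[2] read 'e'  n16⇒n17
[3] read 'c'  n17⇒n18
[4] read 'd'  n18⇒n19
[5] read 'a'  n19⇒n20  emit P3@[0:5],P5@[4:5]
[6] read 'd'  n20⇒n7 (fail-walked)
[7] read 'a'  n7⇒n23  emit P5@[6:7]
[8] read 'e'  n23⇒n11 (fail-walked)
[9] read 'a'  n11⇒n12
[10] read 'b'  n12⇒n13
[11] read 'b'  n13⇒n14
[12] read 'c'  n14⇒n15  emit P2@[7:12]
[13] read 'a'  n15⇒n10 (fail-walked)
[14] read 'e'  n10⇒n11
[15] read 'a'  n11⇒n12
[16] read 'b'  n12⇒n13
[17] read 'b'  n13⇒n14
[18] read 'c'  n14⇒n15  emit P2@[13:18]
[19] read 'b'  n15⇒n0 (fail-walked)
[20] read 'd'  n0⇒n7
[21] read 'd'  n7⇒n7 (fail-walked)
[22] read 'a'  n7⇒n23  emit P5@[21:22]
[23] read 'b'  n23⇒n0 (fail-walked)
[24] read 'b'  n0⇒n0
[25] read 'd'  n0⇒n7
[26] read 'b'  n7⇒n8
[27] read 'b'  n8⇒n9  emit P1@[25:27]
[28] read 'a'  n9⇒n10 (fail-walked)
[29] read 'c'  n10⇒n16
[30] read 'c'  n16⇒n2 (fail-walked)
[31] read 'd'  n2⇒n21 (fail-walked)
[32] read 'e'  n21⇒n22  emit P4@[30:32]
[33] read 'b'  n22⇒n0 (fail-walked)
[34] read 'b'  n0⇒n0
[35] read 'b'  n0⇒n0
[36] read 'a'  n0⇒n10
[37] read 'c'  n10⇒n16
[38] read 'd'  n16⇒n21 (fail-walked)
[39] read 'a'  n21⇒n23 (fail-walked)  emit P5@[38:39]
[40] read 'c'  n23⇒n16 (fail-walked)
[41] read 'a'  n16⇒n10 (fail-walked)
[42] read 'b'  n10⇒n0 (fail-walked)
[43] read 'b'  n0⇒n0
[44] read 'a'  n0⇒n10
[45] read 'd'  n10⇒n7 (fail-walked)
[46] read 'a'  n7⇒n23  emit P5@[45:46]
[47] read 'c'  n23⇒n16 (fail-walked)
[48] read 'e'  n16⇒n17
[49] read 'c'  n17⇒n18
[50] read 'd'  n18⇒n19
[51] read 'a'  n19⇒n20  emit P3@[46:51],P5@[50:51]
[52] read 'd'  n20⇒n7 (fail-walked)
[53] read 'a'  n7⇒n23  emit P5@[52:53]
[54] read 'd'  n23⇒n7 (fail-walked)
[55] read 'b'  n7⇒n8
[56] read 'b'  n8⇒n9  emit P1@[54:56]
[57] read 'b'  n9⇒n0 (fail-walked)
[58] read 'a'  n0⇒n10
[59] read 'c'  n10⇒n16
[60] read 'e'  n16⇒n17
[61] read 'c'  n17⇒n18
[62] read 'd'  n18⇒n19
[63] read 'a'  n19⇒n20  emit P3@[58:63],P5@[62:63]
[64] read 'a'  n20⇒n10 (fail-walked)
[65] read 'c'  n10⇒n16
[66] read 'e'  n16⇒n17
[67] read 'c'  n17⇒n18
[68] read 'd'  n18⇒n19
[69] read 'a'  n19⇒n20  emit P3@[64:69],P5@[68:69]
[70] read 'c'  n20⇒n16 (fail-walked)
[71] read 'd'  n16⇒n21 (fail-walked)
[72] read 'e'  n21⇒n22  emit P4@[70:72]
[73] read 'a'  n22⇒n10 (fail-walked)
[74] read 'c'  n10⇒n16
[75] read 'e'  n16⇒n17
[76] read 'c'  n17⇒n18
[77] read 'd'  n18⇒n19

All matches (sorted): [[5,3],[5,5],[7,5],[12,2],[18,2],[22,5],[27,1],[32,4],[39,5],[46,5],[51,3],[51,5],[53,5],[56,1],[63,3],[63,5],[69,3],[69,5],[72,4]]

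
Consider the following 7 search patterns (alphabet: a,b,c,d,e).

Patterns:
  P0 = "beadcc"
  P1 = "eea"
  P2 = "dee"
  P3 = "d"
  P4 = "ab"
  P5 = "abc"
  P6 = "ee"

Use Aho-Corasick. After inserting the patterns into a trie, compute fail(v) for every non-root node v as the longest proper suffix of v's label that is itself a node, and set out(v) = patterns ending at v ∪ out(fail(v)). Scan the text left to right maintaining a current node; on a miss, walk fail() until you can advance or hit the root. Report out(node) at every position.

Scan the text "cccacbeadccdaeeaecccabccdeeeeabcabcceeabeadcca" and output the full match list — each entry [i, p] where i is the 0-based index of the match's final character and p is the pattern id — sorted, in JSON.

Build:
Trie (insert patterns):
  0='ε' goto a→13 b→1 d→10 e→7
  1='b' goto e→2
  2='be' goto a→3
  3='bea' goto d→4
  4='bead' goto c→5
  5='beadc' goto c→6
  6='beadcc' goto ·  ←P0
  7='e' goto e→8
  8='ee' goto a→9  ←P6
  9='eea' goto ·  ←P1
  10='d' goto e→11  ←P3
  11='de' goto e→12
  12='dee' goto ·  ←P2
  13='a' goto b→14
  14='ab' goto c→15  ←P4
  15='abc' goto ·  ←P5

Failure links (BFS by depth):
  fail(1) 'b': from fail(0)=0 chase 'b': 0 ⇒ 0;  out=∅∪out(0)=∅
  fail(7) 'e': from fail(0)=0 chase 'e': 0 ⇒ 0;  out=∅∪out(0)=∅
  fail(10) 'd': from fail(0)=0 chase 'd': 0 ⇒ 0;  out={3}∪out(0)={3}
  fail(13) 'a': from fail(0)=0 chase 'a': 0 ⇒ 0;  out=∅∪out(0)=∅
  fail(2) 'be': from fail(1)=0 chase 'e': 0 ⇒ 7;  out=∅∪out(7)=∅
  fail(8) 'ee': from fail(7)=0 chase 'e': 0 ⇒ 7;  out={6}∪out(7)={6}
  fail(11) 'de': from fail(10)=0 chase 'e': 0 ⇒ 7;  out=∅∪out(7)=∅
  fail(14) 'ab': from fail(13)=0 chase 'b': 0 ⇒ 1;  out={4}∪out(1)={4}
  fail(3) 'bea': from fail(2)=7 chase 'a': 7→0 ⇒ 13;  out=∅∪out(13)=∅
  fail(9) 'eea': from fail(8)=7 chase 'a': 7→0 ⇒ 13;  out={1}∪out(13)={1}
  fail(12) 'dee': from fail(11)=7 chase 'e': 7 ⇒ 8;  out={2}∪out(8)={2,6}
  fail(15) 'abc': from fail(14)=1 chase 'c': 1→0 ⇒ 0;  out={5}∪out(0)={5}
  fail(4) 'bead': from fail(3)=13 chase 'd': 13→0 ⇒ 10;  out=∅∪out(10)={3}
  fail(5) 'beadc': from fail(4)=10 chase 'c': 10→0 ⇒ 0;  out=∅∪out(0)=∅
  fail(6) 'beadcc': from fail(5)=0 chase 'c': 0 ⇒ 0;  out={0}∪out(0)={0}

Text stream:
[0] read 'c'  n0⇒n0
[1] read 'c'  n0⇒n0
[2] read 'c'  n0⇒n0
[3] read 'a'  n0⇒n13
[4] read 'c'  n13⇒n0 ·f
[5] read 'b'  n0⇒n1
[6] read 'e'  n1⇒n2
[7] read 'a'  n2⇒n3
[8] read 'd'  n3⇒n4  → match P3@[8:8]
[9] read 'c'  n4⇒n5
[10] read 'c'  n5⇒n6  → match P0@[5:10]
[11] read 'd'  n6⇒n10 ·f  → match P3@[11:11]
[12] read 'a'  n10⇒n13 ·f
[13] read 'e'  n13⇒n7 ·f
[14] read 'e'  n7⇒n8  → match P6@[13:14]
[15] read 'a'  n8⇒n9  → match P1@[13:15]
[16] read 'e'  n9⇒n7 ·f
[17] read 'c'  n7⇒n0 ·f
[18] read 'c'  n0⇒n0
[19] read 'c'  n0⇒n0
[20] read 'a'  n0⇒n13
[21] read 'b'  n13⇒n14  → match P4@[20:21]
[22] read 'c'  n14⇒n15  → match P5@[20:22]
[23] read 'c'  n15⇒n0 ·f
[24] read 'd'  n0⇒n10  → match P3@[24:24]
[25] read 'e'  n10⇒n11
[26] read 'e'  n11⇒n12  → match P2@[24:26],P6@[25:26]
[27] read 'e'  n12⇒n8 ·f  → match P6@[26:27]
[28] read 'e'  n8⇒n8 ·f  → match P6@[27:28]
[29] read 'a'  n8⇒n9  → match P1@[27:29]
[30] read 'b'  n9⇒n14 ·f  → match P4@[29:30]
[31] read 'c'  n14⇒n15  → match P5@[29:31]
[32] read 'a'  n15⇒n13 ·f
[33] read 'b'  n13⇒n14  → match P4@[32:33]
[34] read 'c'  n14⇒n15  → match P5@[32:34]
[35] read 'c'  n15⇒n0 ·f
[36] read 'e'  n0⇒n7
[37] read 'e'  n7⇒n8  → match P6@[36:37]
[38] read 'a'  n8⇒n9  → match P1@[36:38]
[39] read 'b'  n9⇒n14 ·f  → match P4@[38:39]
[40] read 'e'  n14⇒n2 ·f
[41] read 'a'  n2⇒n3
[42] read 'd'  n3⇒n4  → match P3@[42:42]
[43] read 'c'  n4⇒n5
[44] read 'c'  n5⇒n6  → match P0@[39:44]
[45] read 'a'  n6⇒n13 ·f

All matches (sorted): [[8,3],[10,0],[11,3],[14,6],[15,1],[21,4],[22,5],[24,3],[26,2],[26,6],[27,6],[28,6],[29,1],[30,4],[31,5],[33,4],[34,5],[37,6],[38,1],[39,4],[42,3],[44,0]]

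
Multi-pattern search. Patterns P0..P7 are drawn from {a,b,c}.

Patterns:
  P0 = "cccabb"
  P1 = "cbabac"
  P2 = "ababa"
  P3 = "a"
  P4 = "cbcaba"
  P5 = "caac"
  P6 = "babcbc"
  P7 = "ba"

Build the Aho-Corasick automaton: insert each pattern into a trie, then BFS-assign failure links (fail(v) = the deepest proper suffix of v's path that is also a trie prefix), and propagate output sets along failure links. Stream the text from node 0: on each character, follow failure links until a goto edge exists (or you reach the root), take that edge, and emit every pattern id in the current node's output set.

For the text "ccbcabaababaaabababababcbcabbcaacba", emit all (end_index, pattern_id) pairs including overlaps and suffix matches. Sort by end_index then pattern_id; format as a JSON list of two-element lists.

Build automaton:
Trie (insert patterns):
  0='ε' goto a→12 b→24 c→1
  1='c' goto a→21 b→7 c→2
  2='cc' goto c→3
  3='ccc' goto a→4
  4='ccca' goto b→5
  5='cccab' goto b→6
  6='cccabb' goto ·  [P0 ends]
  7='cb' goto a→8 c→17
  8='cba' goto b→9
  9='cbab' goto a→10
  10='cbaba' goto c→11
  11='cbabac' goto ·  [P1 ends]
  12='a' goto b→13  [P3 ends]
  13='ab' goto a→14
  14='aba' goto b→15
  15='abab' goto a→16
  16='ababa' goto ·  [P2 ends]
  17='cbc' goto a→18
  18='cbca' goto b→19
  19='cbcab' goto a→20
  20='cbcaba' goto ·  [P4 ends]
  21='ca' goto a→22
  22='caa' goto c→23
  23='caac' goto ·  [P5 ends]
  24='b' goto a→25
  25='ba' goto b→26  [P7 ends]
  26='bab' goto c→27
  27='babc' goto b→28
  28='babcb' goto c→29
  29='babcbc' goto ·  [P6 ends]

BFS fail/out derivation:
  n1('c'): parent n0 fail=0; on 'c' 0 → fail=0;  out ∅∪∅=∅
  n12('a'): parent n0 fail=0; on 'a' 0 → fail=0;  out {3}∪∅={3}
  n24('b'): parent n0 fail=0; on 'b' 0 → fail=0;  out ∅∪∅=∅
  n2('cc'): parent n1 fail=0; on 'c' 0 → fail=1;  out ∅∪∅=∅
  n7('cb'): parent n1 fail=0; on 'b' 0 → fail=24;  out ∅∪∅=∅
  n13('ab'): parent n12 fail=0; on 'b' 0 → fail=24;  out ∅∪∅=∅
  n21('ca'): parent n1 fail=0; on 'a' 0 → fail=12;  out ∅∪{3}={3}
  n25('ba'): parent n24 fail=0; on 'a' 0 → fail=12;  out {7}∪{3}={3,7}
  n3('ccc'): parent n2 fail=1; on 'c' 1 → fail=2;  out ∅∪∅=∅
  n8('cba'): parent n7 fail=24; on 'a' 24 → fail=25;  out ∅∪{3,7}={3,7}
  n14('aba'): parent n13 fail=24; on 'a' 24 → fail=25;  out ∅∪{3,7}={3,7}
  n17('cbc'): parent n7 fail=24; on 'c' 24→0 → fail=1;  out ∅∪∅=∅
  n22('caa'): parent n21 fail=12; on 'a' 12→0 → fail=12;  out ∅∪{3}={3}
  n26('bab'): parent n25 fail=12; on 'b' 12 → fail=13;  out ∅∪∅=∅
  n4('ccca'): parent n3 fail=2; on 'a' 2→1 → fail=21;  out ∅∪{3}={3}
  n9('cbab'): parent n8 fail=25; on 'b' 25 → fail=26;  out ∅∪∅=∅
  n15('abab'): parent n14 fail=25; on 'b' 25 → fail=26;  out ∅∪∅=∅
  n18('cbca'): parent n17 fail=1; on 'a' 1 → fail=21;  out ∅∪{3}={3}
  n23('caac'): parent n22 fail=12; on 'c' 12→0 → fail=1;  out {5}∪∅={5}
  n27('babc'): parent n26 fail=13; on 'c' 13→24→0 → fail=1;  out ∅∪∅=∅
  n5('cccab'): parent n4 fail=21; on 'b' 21→12 → fail=13;  out ∅∪∅=∅
  n10('cbaba'): parent n9 fail=26; on 'a' 26→13 → fail=14;  out ∅∪{3,7}={3,7}
  n16('ababa'): parent n15 fail=26; on 'a' 26→13 → fail=14;  out {2}∪{3,7}={2,3,7}
  n19('cbcab'): parent n18 fail=21; on 'b' 21→12 → fail=13;  out ∅∪∅=∅
  n28('babcb'): parent n27 fail=1; on 'b' 1 → fail=7;  out ∅∪∅=∅
  n6('cccabb'): parent n5 fail=13; on 'b' 13→24→0 → fail=24;  out {0}∪∅={0}
  n11('cbabac'): parent n10 fail=14; on 'c' 14→25→12→0 → fail=1;  out {1}∪∅={1}
  n20('cbcaba'): parent n19 fail=13; on 'a' 13 → fail=14;  out {4}∪{3,7}={3,4,7}
  n29('babcbc'): parent n28 fail=7; on 'c' 7 → fail=17;  out {6}∪∅={6}

Run:
i=0 'c': node 0→1
i=1 'c': node 1→2
i=2 'b': node 2→7 (via fail)
i=3 'c': node 7→17
i=4 'a': node 17→18  ** P3@[4:4]
i=5 'b': node 18→19
i=6 'a': node 19→20  ** P3@[6:6],P4@[1:6],P7@[5:6]
i=7 'a': node 20→12 (via fail)  ** P3@[7:7]
i=8 'b': node 12→13
i=9 'a': node 13→14  ** P3@[9:9],P7@[8:9]
i=10 'b': node 14→15
i=11 'a': node 15→16  ** P2@[7:11],P3@[11:11],P7@[10:11]
i=12 'a': node 16→12 (via fail)  ** P3@[12:12]
i=13 'a': node 12→12 (via fail)  ** P3@[13:13]
i=14 'b': node 12→13
i=15 'a': node 13→14  ** P3@[15:15],P7@[14:15]
i=16 'b': node 14→15
i=17 'a': node 15→16  ** P2@[13:17],P3@[17:17],P7@[16:17]
i=18 'b': node 16→15 (via fail)
i=19 'a': node 15→16  ** P2@[15:19],P3@[19:19],P7@[18:19]
i=20 'b': node 16→15 (via fail)
i=21 'a': node 15→16  ** P2@[17:21],P3@[21:21],P7@[20:21]
i=22 'b': node 16→15 (via fail)
i=23 'c': node 15→27 (via fail)
i=24 'b': node 27→28
i=25 'c': node 28→29  ** P6@[20:25]
i=26 'a': node 29→18 (via fail)  ** P3@[26:26]
i=27 'b': node 18→19
i=28 'b': node 19→24 (via fail)
i=29 'c': node 24→1 (via fail)
i=30 'a': node 1→21  ** P3@[30:30]
i=31 'a': node 21→22  ** P3@[31:31]
i=32 'c': node 22→23  ** P5@[29:32]
i=33 'b': node 23→7 (via fail)
i=34 'a': node 7→8  ** P3@[34:34],P7@[33:34]

All matches (sorted): [[4,3],[6,3],[6,4],[6,7],[7,3],[9,3],[9,7],[11,2],[11,3],[11,7],[12,3],[13,3],[15,3],[15,7],[17,2],[17,3],[17,7],[19,2],[19,3],[19,7],[21,2],[21,3],[21,7],[25,6],[26,3],[30,3],[31,3],[32,5],[34,3],[34,7]]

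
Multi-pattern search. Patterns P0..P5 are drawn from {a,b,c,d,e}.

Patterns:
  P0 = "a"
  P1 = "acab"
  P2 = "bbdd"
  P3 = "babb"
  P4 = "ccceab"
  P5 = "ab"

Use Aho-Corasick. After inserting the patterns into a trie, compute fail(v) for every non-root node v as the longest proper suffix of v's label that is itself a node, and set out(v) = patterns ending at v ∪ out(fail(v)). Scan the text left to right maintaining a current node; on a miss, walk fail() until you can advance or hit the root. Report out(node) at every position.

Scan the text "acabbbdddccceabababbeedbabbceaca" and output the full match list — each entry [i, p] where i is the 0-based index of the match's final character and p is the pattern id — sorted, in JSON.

Construct AC machine:
Trie nodes:
  0='ε' goto a→1 b→5 c→12
  1='a' goto b→18 c→2  ←P0
  2='ac' goto a→3
  3='aca' goto b→4
  4='acab' goto ·  ←P1
  5='b' goto a→9 b→6
  6='bb' goto d→7
  7='bbd' goto d→8
  8='bbdd' goto ·  ←P2
  9='ba' goto b→10
  10='bab' goto b→11
  11='babb' goto ·  ←P3
  12='c' goto c→13
  13='cc' goto c→14
  14='ccc' goto e→15
  15='ccce' goto a→16
  16='cccea' goto b→17
  17='ccceab' goto ·  ←P4
  18='ab' goto ·  ←P5

Failure links (BFS by depth):
  fail(1) 'a': from fail(0)=0 chase 'a': 0 ⇒ 0;  out={0}∪out(0)={0}
  fail(5) 'b': from fail(0)=0 chase 'b': 0 ⇒ 0;  out=∅∪out(0)=∅
  fail(12) 'c': from fail(0)=0 chase 'c': 0 ⇒ 0;  out=∅∪out(0)=∅
  fail(2) 'ac': from fail(1)=0 chase 'c': 0 ⇒ 12;  out=∅∪out(12)=∅
  fail(6) 'bb': from fail(5)=0 chase 'b': 0 ⇒ 5;  out=∅∪out(5)=∅
  fail(9) 'ba': from fail(5)=0 chase 'a': 0 ⇒ 1;  out=∅∪out(1)={0}
  fail(13) 'cc': from fail(12)=0 chase 'c': 0 ⇒ 12;  out=∅∪out(12)=∅
  fail(18) 'ab': from fail(1)=0 chase 'b': 0 ⇒ 5;  out={5}∪out(5)={5}
  fail(3) 'aca': from fail(2)=12 chase 'a': 12→0 ⇒ 1;  out=∅∪out(1)={0}
  fail(7) 'bbd': from fail(6)=5 chase 'd': 5→0 ⇒ 0;  out=∅∪out(0)=∅
  fail(10) 'bab': from fail(9)=1 chase 'b': 1 ⇒ 18;  out=∅∪out(18)={5}
  fail(14) 'ccc': from fail(13)=12 chase 'c': 12 ⇒ 13;  out=∅∪out(13)=∅
  fail(4) 'acab': from fail(3)=1 chase 'b': 1 ⇒ 18;  out={1}∪out(18)={1,5}
  fail(8) 'bbdd': from fail(7)=0 chase 'd': 0 ⇒ 0;  out={2}∪out(0)={2}
  fail(11) 'babb': from fail(10)=18 chase 'b': 18→5 ⇒ 6;  out={3}∪out(6)={3}
  fail(15) 'ccce': from fail(14)=13 chase 'e': 13→12→0 ⇒ 0;  out=∅∪out(0)=∅
  fail(16) 'cccea': from fail(15)=0 chase 'a': 0 ⇒ 1;  out=∅∪out(1)={0}
  fail(17) 'ccceab': from fail(16)=1 chase 'b': 1 ⇒ 18;  out={4}∪out(18)={4,5}

Text stream:
i=0 'a': node 0→1  emit P0@[0:0]
i=1 'c': node 1→2
i=2 'a': node 2→3  emit P0@[2:2]
i=3 'b': node 3→4  emit P1@[0:3],P5@[2:3]
i=4 'b': node 4→6 ·f
i=5 'b': node 6→6 ·f
i=6 'd': node 6→7
i=7 'd': node 7→8  emit P2@[4:7]
i=8 'd': node 8→0 ·f
i=9 'c': node 0→12
i=10 'c': node 12→13
i=11 'c': node 13→14
i=12 'e': node 14→15
i=13 'a': node 15→16  emit P0@[13:13]
i=14 'b': node 16→17  emit P4@[9:14],P5@[13:14]
i=15 'a': node 17→9 ·f  emit P0@[15:15]
i=16 'b': node 9→10  emit P5@[15:16]
i=17 'a': node 10→9 ·f  emit P0@[17:17]
i=18 'b': node 9→10  emit P5@[17:18]
i=19 'b': node 10→11  emit P3@[16:19]
i=20 'e': node 11→0 ·f
i=21 'e': node 0→0
i=22 'd': node 0→0
i=23 'b': node 0→5
i=24 'a': node 5→9  emit P0@[24:24]
i=25 'b': node 9→10  emit P5@[24:25]
i=26 'b': node 10→11  emit P3@[23:26]
i=27 'c': node 11→12 ·f
i=28 'e': node 12→0 ·f
i=29 'a': node 0→1  emit P0@[29:29]
i=30 'c': node 1→2
i=31 'a': node 2→3  emit P0@[31:31]

Matches: [[0,0],[2,0],[3,1],[3,5],[7,2],[13,0],[14,4],[14,5],[15,0],[16,5],[17,0],[18,5],[19,3],[24,0],[25,5],[26,3],[29,0],[31,0]]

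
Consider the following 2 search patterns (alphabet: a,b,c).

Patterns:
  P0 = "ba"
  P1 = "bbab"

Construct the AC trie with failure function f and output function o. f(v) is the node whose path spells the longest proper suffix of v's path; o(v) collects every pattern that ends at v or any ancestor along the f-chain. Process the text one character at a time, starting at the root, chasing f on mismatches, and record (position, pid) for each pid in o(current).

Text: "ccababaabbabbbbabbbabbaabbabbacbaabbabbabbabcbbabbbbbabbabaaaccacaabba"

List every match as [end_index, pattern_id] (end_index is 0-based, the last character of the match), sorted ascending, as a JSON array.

Construct AC machine:
Trie nodes:
  n0 'ε': b→1
  n1 'b': a→2 b→3
  n2 'ba': ·  ←P0
  n3 'bb': a→4
  n4 'bba': b→5
  n5 'bbab': ·  ←P1

BFS fail/out derivation:
  fail(1) 'b': from fail(0)=0 chase 'b': 0 ⇒ 0;  out=∅∪out(0)=∅
  fail(2) 'ba': from fail(1)=0 chase 'a': 0 ⇒ 0;  out={0}∪out(0)={0}
  fail(3) 'bb': from fail(1)=0 chase 'b': 0 ⇒ 1;  out=∅∪out(1)=∅
  fail(4) 'bba': from fail(3)=1 chase 'a': 1 ⇒ 2;  out=∅∪out(2)={0}
  fail(5) 'bbab': from fail(4)=2 chase 'b': 2→0 ⇒ 1;  out={1}∪out(1)={1}

Scan:
pos 0 'c': at 0
pos 1 'c': at 0
pos 2 'a': at 0
pos 3 'b': at 1
pos 4 'a': at 2  ** P0@[3:4]
pos 5 'b': at 1 (fail-walked)
pos 6 'a': at 2  ** P0@[5:6]
pos 7 'a': at 0 (fail-walked)
pos 8 'b': at 1
pos 9 'b': at 3
pos 10 'a': at 4  ** P0@[9:10]
pos 11 'b': at 5  ** P1@[8:11]
pos 12 'b': at 3 (fail-walked)
pos 13 'b': at 3 (fail-walked)
pos 14 'b': at 3 (fail-walked)
pos 15 'a': at 4  ** P0@[14:15]
pos 16 'b': at 5  ** P1@[13:16]
pos 17 'b': at 3 (fail-walked)
pos 18 'b': at 3 (fail-walked)
pos 19 'a': at 4  ** P0@[18:19]
pos 20 'b': at 5  ** P1@[17:20]
pos 21 'b': at 3 (fail-walked)
pos 22 'a': at 4  ** P0@[21:22]
pos 23 'a': at 0 (fail-walked)
pos 24 'b': at 1
pos 25 'b': at 3
pos 26 'a': at 4  ** P0@[25:26]
pos 27 'b': at 5  ** P1@[24:27]
pos 28 'b': at 3 (fail-walked)
pos 29 'a': at 4  ** P0@[28:29]
pos 30 'c': at 0 (fail-walked)
pos 31 'b': at 1
pos 32 'a': at 2  ** P0@[31:32]
pos 33 'a': at 0 (fail-walked)
pos 34 'b': at 1
pos 35 'b': at 3
pos 36 'a': at 4  ** P0@[35:36]
pos 37 'b': at 5  ** P1@[34:37]
pos 38 'b': at 3 (fail-walked)
pos 39 'a': at 4  ** P0@[38:39]
pos 40 'b': at 5  ** P1@[37:40]
pos 41 'b': at 3 (fail-walked)
pos 42 'a': at 4  ** P0@[41:42]
pos 43 'b': at 5  ** P1@[40:43]
pos 44 'c': at 0 (fail-walked)
pos 45 'b': at 1
pos 46 'b': at 3
pos 47 'a': at 4  ** P0@[46:47]
pos 48 'b': at 5  ** P1@[45:48]
pos 49 'b': at 3 (fail-walked)
pos 50 'b': at 3 (fail-walked)
pos 51 'b': at 3 (fail-walked)
pos 52 'b': at 3 (fail-walked)
pos 53 'a': at 4  ** P0@[52:53]
pos 54 'b': at 5  ** P1@[51:54]
pos 55 'b': at 3 (fail-walked)
pos 56 'a': at 4  ** P0@[55:56]
pos 57 'b': at 5  ** P1@[54:57]
pos 58 'a': at 2 (fail-walked)  ** P0@[57:58]
pos 59 'a': at 0 (fail-walked)
pos 60 'a': at 0
pos 61 'c': at 0
pos 62 'c': at 0
pos 63 'a': at 0
pos 64 'c': at 0
pos 65 'a': at 0
pos 66 'a': at 0
pos 67 'b': at 1
pos 68 'b': at 3
pos 69 'a': at 4  ** P0@[68:69]

Matches: [[4,0],[6,0],[10,0],[11,1],[15,0],[16,1],[19,0],[20,1],[22,0],[26,0],[27,1],[29,0],[32,0],[36,0],[37,1],[39,0],[40,1],[42,0],[43,1],[47,0],[48,1],[53,0],[54,1],[56,0],[57,1],[58,0],[69,0]]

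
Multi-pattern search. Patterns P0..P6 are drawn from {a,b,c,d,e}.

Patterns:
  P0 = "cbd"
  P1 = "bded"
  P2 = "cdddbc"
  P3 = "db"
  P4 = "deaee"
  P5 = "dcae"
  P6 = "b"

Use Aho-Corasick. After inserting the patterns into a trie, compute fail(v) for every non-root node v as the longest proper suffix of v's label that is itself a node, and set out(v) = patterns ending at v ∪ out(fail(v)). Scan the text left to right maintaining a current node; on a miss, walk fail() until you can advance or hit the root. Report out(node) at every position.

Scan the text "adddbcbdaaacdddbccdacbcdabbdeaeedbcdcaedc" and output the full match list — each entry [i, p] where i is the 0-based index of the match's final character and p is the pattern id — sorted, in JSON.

Build automaton:
Trie (insert patterns):
  0='ε' goto b→4 c→1 d→13
  1='c' goto b→2 d→8
  2='cb' goto d→3
  3='cbd' goto ·  ←P0
  4='b' goto d→5  ←P6
  5='bd' goto e→6
  6='bde' goto d→7
  7='bded' goto ·  ←P1
  8='cd' goto d→9
  9='cdd' goto d→10
  10='cddd' goto b→11
  11='cdddb' goto c→12
  12='cdddbc' goto ·  ←P2
  13='d' goto b→14 c→19 e→15
  14='db' goto ·  ←P3
  15='de' goto a→16
  16='dea' goto e→17
  17='deae' goto e→18
  18='deaee' goto ·  ←P4
  19='dc' goto a→20
  20='dca' goto e→21
  21='dcae' goto ·  ←P5

BFS fail/out derivation:
  n1('c'): parent n0 fail=0; on 'c' 0 → fail=0;  out ∅∪∅=∅
  n4('b'): parent n0 fail=0; on 'b' 0 → fail=0;  out {6}∪∅={6}
  n13('d'): parent n0 fail=0; on 'd' 0 → fail=0;  out ∅∪∅=∅
  n2('cb'): parent n1 fail=0; on 'b' 0 → fail=4;  out ∅∪{6}={6}
  n5('bd'): parent n4 fail=0; on 'd' 0 → fail=13;  out ∅∪∅=∅
  n8('cd'): parent n1 fail=0; on 'd' 0 → fail=13;  out ∅∪∅=∅
  n14('db'): parent n13 fail=0; on 'b' 0 → fail=4;  out {3}∪{6}={3,6}
  n15('de'): parent n13 fail=0; on 'e' 0 → fail=0;  out ∅∪∅=∅
  n19('dc'): parent n13 fail=0; on 'c' 0 → fail=1;  out ∅∪∅=∅
  n3('cbd'): parent n2 fail=4; on 'd' 4 → fail=5;  out {0}∪∅={0}
  n6('bde'): parent n5 fail=13; on 'e' 13 → fail=15;  out ∅∪∅=∅
  n9('cdd'): parent n8 fail=13; on 'd' 13→0 → fail=13;  out ∅∪∅=∅
  n16('dea'): parent n15 fail=0; on 'a' 0 → fail=0;  out ∅∪∅=∅
  n20('dca'): parent n19 fail=1; on 'a' 1→0 → fail=0;  out ∅∪∅=∅
  n7('bded'): parent n6 fail=15; on 'd' 15→0 → fail=13;  out {1}∪∅={1}
  n10('cddd'): parent n9 fail=13; on 'd' 13→0 → fail=13;  out ∅∪∅=∅
  n17('deae'): parent n16 fail=0; on 'e' 0 → fail=0;  out ∅∪∅=∅
  n21('dcae'): parent n20 fail=0; on 'e' 0 → fail=0;  out {5}∪∅={5}
  n11('cdddb'): parent n10 fail=13; on 'b' 13 → fail=14;  out ∅∪{3,6}={3,6}
  n18('deaee'): parent n17 fail=0; on 'e' 0 → fail=0;  out {4}∪∅={4}
  n12('cdddbc'): parent n11 fail=14; on 'c' 14→4→0 → fail=1;  out {2}∪∅={2}

Run:
[0] read 'a'  n0⇒n0
[1] read 'd'  n0⇒n13
[2] read 'd'  n13⇒n13 ·f
[3] read 'd'  n13⇒n13 ·f
[4] read 'b'  n13⇒n14  emit P3@[3:4],P6@[4:4]
[5] read 'c'  n14⇒n1 ·f
[6] read 'b'  n1⇒n2  emit P6@[6:6]
[7] read 'd'  n2⇒n3  emit P0@[5:7]
[8] read 'a'  n3⇒n0 ·f
[9] read 'a'  n0⇒n0
[10] read 'a'  n0⇒n0
[11] read 'c'  n0⇒n1
[12] read 'd'  n1⇒n8
[13] read 'd'  n8⇒n9
[14] read 'd'  n9⇒n10
[15] read 'b'  n10⇒n11  emit P3@[14:15],P6@[15:15]
[16] read 'c'  n11⇒n12  emit P2@[11:16]
[17] read 'c'  n12⇒n1 ·f
[18] read 'd'  n1⇒n8
[19] read 'a'  n8⇒n0 ·f
[20] read 'c'  n0⇒n1
[21] read 'b'  n1⇒n2  emit P6@[21:21]
[22] read 'c'  n2⇒n1 ·f
[23] read 'd'  n1⇒n8
[24] read 'a'  n8⇒n0 ·f
[25] read 'b'  n0⇒n4  emit P6@[25:25]
[26] read 'b'  n4⇒n4 ·f  emit P6@[26:26]
[27] read 'd'  n4⇒n5
[28] read 'e'  n5⇒n6
[29] read 'a'  n6⇒n16 ·f
[30] read 'e'  n16⇒n17
[31] read 'e'  n17⇒n18  emit P4@[27:31]
[32] read 'd'  n18⇒n13 ·f
[33] read 'b'  n13⇒n14  emit P3@[32:33],P6@[33:33]
[34] read 'c'  n14⇒n1 ·f
[35] read 'd'  n1⇒n8
[36] read 'c'  n8⇒n19 ·f
[37] read 'a'  n19⇒n20
[38] read 'e'  n20⇒n21  emit P5@[35:38]
[39] read 'd'  n21⇒n13 ·f
[40] read 'c'  n13⇒n19

All matches (sorted): [[4,3],[4,6],[6,6],[7,0],[15,3],[15,6],[16,2],[21,6],[25,6],[26,6],[31,4],[33,3],[33,6],[38,5]]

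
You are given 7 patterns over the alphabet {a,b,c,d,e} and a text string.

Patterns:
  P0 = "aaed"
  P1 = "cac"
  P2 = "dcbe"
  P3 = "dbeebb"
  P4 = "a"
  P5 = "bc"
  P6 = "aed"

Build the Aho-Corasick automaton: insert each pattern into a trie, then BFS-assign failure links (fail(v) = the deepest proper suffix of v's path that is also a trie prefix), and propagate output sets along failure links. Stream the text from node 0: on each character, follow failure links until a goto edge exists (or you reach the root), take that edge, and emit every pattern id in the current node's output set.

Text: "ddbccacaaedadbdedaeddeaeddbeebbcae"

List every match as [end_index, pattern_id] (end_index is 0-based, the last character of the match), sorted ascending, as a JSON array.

Construct AC machine:
Trie (insert patterns):
  n0 'ε': a→1 b→17 c→5 d→8
  n1 'a': a→2 e→19  [P4 ends]
  n2 'aa': e→3
  n3 'aae': d→4
  n4 'aaed': ·  [P0 ends]
  n5 'c': a→6
  n6 'ca': c→7
  n7 'cac': ·  [P1 ends]
  n8 'd': b→12 c→9
  n9 'dc': b→10
  n10 'dcb': e→11
  n11 'dcbe': ·  [P2 ends]
  n12 'db': e→13
  n13 'dbe': e→14
  n14 'dbee': b→15
  n15 'dbeeb': b→16
  n16 'dbeebb': ·  [P3 ends]
  n17 'b': c→18
  n18 'bc': ·  [P5 ends]
  n19 'ae': d→20
  n20 'aed': ·  [P6 ends]

BFS fail/out derivation:
  n1('a'): parent n0 fail=0; on 'a' 0 → fail=0;  out {4}∪∅={4}
  n5('c'): parent n0 fail=0; on 'c' 0 → fail=0;  out ∅∪∅=∅
  n8('d'): parent n0 fail=0; on 'd' 0 → fail=0;  out ∅∪∅=∅
  n17('b'): parent n0 fail=0; on 'b' 0 → fail=0;  out ∅∪∅=∅
  n2('aa'): parent n1 fail=0; on 'a' 0 → fail=1;  out ∅∪{4}={4}
  n6('ca'): parent n5 fail=0; on 'a' 0 → fail=1;  out ∅∪{4}={4}
  n9('dc'): parent n8 fail=0; on 'c' 0 → fail=5;  out ∅∪∅=∅
  n12('db'): parent n8 fail=0; on 'b' 0 → fail=17;  out ∅∪∅=∅
  n18('bc'): parent n17 fail=0; on 'c' 0 → fail=5;  out {5}∪∅={5}
  n19('ae'): parent n1 fail=0; on 'e' 0 → fail=0;  out ∅∪∅=∅
  n3('aae'): parent n2 fail=1; on 'e' 1 → fail=19;  out ∅∪∅=∅
  n7('cac'): parent n6 fail=1; on 'c' 1→0 → fail=5;  out {1}∪∅={1}
  n10('dcb'): parent n9 fail=5; on 'b' 5→0 → fail=17;  out ∅∪∅=∅
  n13('dbe'): parent n12 fail=17; on 'e' 17→0 → fail=0;  out ∅∪∅=∅
  n20('aed'): parent n19 fail=0; on 'd' 0 → fail=8;  out {6}∪∅={6}
  n4('aaed'): parent n3 fail=19; on 'd' 19 → fail=20;  out {0}∪{6}={0,6}
  n11('dcbe'): parent n10 fail=17; on 'e' 17→0 → fail=0;  out {2}∪∅={2}
  n14('dbee'): parent n13 fail=0; on 'e' 0 → fail=0;  out ∅∪∅=∅
  n15('dbeeb'): parent n14 fail=0; on 'b' 0 → fail=17;  out ∅∪∅=∅
  n16('dbeebb'): parent n15 fail=17; on 'b' 17→0 → fail=17;  out {3}∪∅={3}

Text stream:
pos 0 'd': at 8
pos 1 'd': at 8 (fail-walked)
pos 2 'b': at 12
pos 3 'c': at 18 (fail-walked)  emit P5@[2:3]
pos 4 'c': at 5 (fail-walked)
pos 5 'a': at 6  emit P4@[5:5]
pos 6 'c': at 7  emit P1@[4:6]
pos 7 'a': at 6 (fail-walked)  emit P4@[7:7]
pos 8 'a': at 2 (fail-walked)  emit P4@[8:8]
pos 9 'e': at 3
pos 10 'd': at 4  emit P0@[7:10],P6@[8:10]
pos 11 'a': at 1 (fail-walked)  emit P4@[11:11]
pos 12 'd': at 8 (fail-walked)
pos 13 'b': at 12
pos 14 'd': at 8 (fail-walked)
pos 15 'e': at 0 (fail-walked)
pos 16 'd': at 8
pos 17 'a': at 1 (fail-walked)  emit P4@[17:17]
pos 18 'e': at 19
pos 19 'd': at 20  emit P6@[17:19]
pos 20 'd': at 8 (fail-walked)
pos 21 'e': at 0 (fail-walked)
pos 22 'a': at 1  emit P4@[22:22]
pos 23 'e': at 19
pos 24 'd': at 20  emit P6@[22:24]
pos 25 'd': at 8 (fail-walked)
pos 26 'b': at 12
pos 27 'e': at 13
pos 28 'e': at 14
pos 29 'b': at 15
pos 30 'b': at 16  emit P3@[25:30]
pos 31 'c': at 18 (fail-walked)  emit P5@[30:31]
pos 32 'a': at 6 (fail-walked)  emit P4@[32:32]
pos 33 'e': at 19 (fail-walked)

Result: [[3,5],[5,4],[6,1],[7,4],[8,4],[10,0],[10,6],[11,4],[17,4],[19,6],[22,4],[24,6],[30,3],[31,5],[32,4]]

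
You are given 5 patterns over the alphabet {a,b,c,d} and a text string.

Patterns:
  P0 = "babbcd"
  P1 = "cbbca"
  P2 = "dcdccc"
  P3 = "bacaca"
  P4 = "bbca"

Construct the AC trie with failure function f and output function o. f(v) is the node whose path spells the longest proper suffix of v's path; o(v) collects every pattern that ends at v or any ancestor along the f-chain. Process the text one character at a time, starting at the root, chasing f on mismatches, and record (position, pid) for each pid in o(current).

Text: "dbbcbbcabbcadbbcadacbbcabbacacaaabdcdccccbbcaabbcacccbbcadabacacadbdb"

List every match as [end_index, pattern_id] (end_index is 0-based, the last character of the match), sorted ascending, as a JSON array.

Construct AC machine:
Trie nodes:
  n0 'ε': b→1 c→7 d→12
  n1 'b': a→2 b→22
  n2 'ba': b→3 c→18
  n3 'bab': b→4
  n4 'babb': c→5
  n5 'babbc': d→6
  n6 'babbcd': ·  ←P0
  n7 'c': b→8
  n8 'cb': b→9
  n9 'cbb': c→10
  n10 'cbbc': a→11
  n11 'cbbca': ·  ←P1
  n12 'd': c→13
  n13 'dc': d→14
  n14 'dcd': c→15
  n15 'dcdc': c→16
  n16 'dcdcc': c→17
  n17 'dcdccc': ·  ←P2
  n18 'bac': a→19
  n19 'baca': c→20
  n20 'bacac': a→21
  n21 'bacaca': ·  ←P3
  n22 'bb': c→23
  n23 'bbc': a→24
  n24 'bbca': ·  ←P4

Failure links (BFS by depth):
  fail(1) 'b': from fail(0)=0 chase 'b': 0 ⇒ 0;  out=∅∪out(0)=∅
  fail(7) 'c': from fail(0)=0 chase 'c': 0 ⇒ 0;  out=∅∪out(0)=∅
  fail(12) 'd': from fail(0)=0 chase 'd': 0 ⇒ 0;  out=∅∪out(0)=∅
  fail(2) 'ba': from fail(1)=0 chase 'a': 0 ⇒ 0;  out=∅∪out(0)=∅
  fail(8) 'cb': from fail(7)=0 chase 'b': 0 ⇒ 1;  out=∅∪out(1)=∅
  fail(13) 'dc': from fail(12)=0 chase 'c': 0 ⇒ 7;  out=∅∪out(7)=∅
  fail(22) 'bb': from fail(1)=0 chase 'b': 0 ⇒ 1;  out=∅∪out(1)=∅
  fail(3) 'bab': from fail(2)=0 chase 'b': 0 ⇒ 1;  out=∅∪out(1)=∅
  fail(9) 'cbb': from fail(8)=1 chase 'b': 1 ⇒ 22;  out=∅∪out(22)=∅
  fail(14) 'dcd': from fail(13)=7 chase 'd': 7→0 ⇒ 12;  out=∅∪out(12)=∅
  fail(18) 'bac': from fail(2)=0 chase 'c': 0 ⇒ 7;  out=∅∪out(7)=∅
  fail(23) 'bbc': from fail(22)=1 chase 'c': 1→0 ⇒ 7;  out=∅∪out(7)=∅
  fail(4) 'babb': from fail(3)=1 chase 'b': 1 ⇒ 22;  out=∅∪out(22)=∅
  fail(10) 'cbbc': from fail(9)=22 chase 'c': 22 ⇒ 23;  out=∅∪out(23)=∅
  fail(15) 'dcdc': from fail(14)=12 chase 'c': 12 ⇒ 13;  out=∅∪out(13)=∅
  fail(19) 'baca': from fail(18)=7 chase 'a': 7→0 ⇒ 0;  out=∅∪out(0)=∅
  fail(24) 'bbca': from fail(23)=7 chase 'a': 7→0 ⇒ 0;  out={4}∪out(0)={4}
  fail(5) 'babbc': from fail(4)=22 chase 'c': 22 ⇒ 23;  out=∅∪out(23)=∅
  fail(11) 'cbbca': from fail(10)=23 chase 'a': 23 ⇒ 24;  out={1}∪out(24)={1,4}
  fail(16) 'dcdcc': from fail(15)=13 chase 'c': 13→7→0 ⇒ 7;  out=∅∪out(7)=∅
  fail(20) 'bacac': from fail(19)=0 chase 'c': 0 ⇒ 7;  out=∅∪out(7)=∅
  fail(6) 'babbcd': from fail(5)=23 chase 'd': 23→7→0 ⇒ 12;  out={0}∪out(12)={0}
  fail(17) 'dcdccc': from fail(16)=7 chase 'c': 7→0 ⇒ 7;  out={2}∪out(7)={2}
  fail(21) 'bacaca': from fail(20)=7 chase 'a': 7→0 ⇒ 0;  out={3}∪out(0)={3}

Run:
i=0 'd': node 0→12
i=1 'b': node 12→1 ·f
i=2 'b': node 1→22
i=3 'c': node 22→23
i=4 'b': node 23→8 ·f
i=5 'b': node 8→9
i=6 'c': node 9→10
i=7 'a': node 10→11  ** P1@[3:7],P4@[4:7]
i=8 'b': node 11→1 ·f
i=9 'b': node 1→22
i=10 'c': node 22→23
i=11 'a': node 23→24  ** P4@[8:11]
i=12 'd': node 24→12 ·f
i=13 'b': node 12→1 ·f
i=14 'b': node 1→22
i=15 'c': node 22→23
i=16 'a': node 23→24  ** P4@[13:16]
i=17 'd': node 24→12 ·f
i=18 'a': node 12→0 ·f
i=19 'c': node 0→7
i=20 'b': node 7→8
i=21 'b': node 8→9
i=22 'c': node 9→10
i=23 'a': node 10→11  ** P1@[19:23],P4@[20:23]
i=24 'b': node 11→1 ·f
i=25 'b': node 1→22
i=26 'a': node 22→2 ·f
i=27 'c': node 2→18
i=28 'a': node 18→19
i=29 'c': node 19→20
i=30 'a': node 20→21  ** P3@[25:30]
i=31 'a': node 21→0 ·f
i=32 'a': node 0→0
i=33 'b': node 0→1
i=34 'd': node 1→12 ·f
i=35 'c': node 12→13
i=36 'd': node 13→14
i=37 'c': node 14→15
i=38 'c': node 15→16
i=39 'c': node 16→17  ** P2@[34:39]
i=40 'c': node 17→7 ·f
i=41 'b': node 7→8
i=42 'b': node 8→9
i=43 'c': node 9→10
i=44 'a': node 10→11  ** P1@[40:44],P4@[41:44]
i=45 'a': node 11→0 ·f
i=46 'b': node 0→1
i=47 'b': node 1→22
i=48 'c': node 22→23
i=49 'a': node 23→24  ** P4@[46:49]
i=50 'c': node 24→7 ·f
i=51 'c': node 7→7 ·f
i=52 'c': node 7→7 ·f
i=53 'b': node 7→8
i=54 'b': node 8→9
i=55 'c': node 9→10
i=56 'a': node 10→11  ** P1@[52:56],P4@[53:56]
i=57 'd': node 11→12 ·f
i=58 'a': node 12→0 ·f
i=59 'b': node 0→1
i=60 'a': node 1→2
i=61 'c': node 2→18
i=62 'a': node 18→19
i=63 'c': node 19→20
i=64 'a': node 20→21  ** P3@[59:64]
i=65 'd': node 21→12 ·f
i=66 'b': node 12→1 ·f
i=67 'd': node 1→12 ·f
i=68 'b': node 12→1 ·f

Result: [[7,1],[7,4],[11,4],[16,4],[23,1],[23,4],[30,3],[39,2],[44,1],[44,4],[49,4],[56,1],[56,4],[64,3]]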